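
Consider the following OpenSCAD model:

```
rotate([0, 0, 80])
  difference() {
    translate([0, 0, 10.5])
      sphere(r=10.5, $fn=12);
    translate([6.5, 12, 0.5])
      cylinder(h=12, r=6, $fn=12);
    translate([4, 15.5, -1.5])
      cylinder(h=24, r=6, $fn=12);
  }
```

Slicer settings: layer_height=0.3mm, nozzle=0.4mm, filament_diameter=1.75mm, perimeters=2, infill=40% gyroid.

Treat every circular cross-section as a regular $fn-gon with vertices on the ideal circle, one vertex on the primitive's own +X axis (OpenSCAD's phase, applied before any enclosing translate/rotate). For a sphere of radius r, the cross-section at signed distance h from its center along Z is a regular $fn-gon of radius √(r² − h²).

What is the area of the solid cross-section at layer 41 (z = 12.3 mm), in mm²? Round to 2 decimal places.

308.72 mm²

At z = 12.3 mm: the r=10.5 sphere slices to a regular 12-gon of circumradius 10.345 (√(r²−h²) with h=1.8 from center) (area = (12/2)·10.345²·sin(360°/12) = 321.03 mm²); the r=6 cylinder at (6.5, 12) contributes a regular 12-gon of circumradius 6 (area = (12/2)·6.000²·sin(360°/12) = 108.00 mm²); the cylinder at (4, 15.5): section is a regular 12-gon, circumradius r=6 (area = (12/2)·6.000²·sin(360°/12) = 108.00 mm²); Subtracting the remaining from the first: starting from the r=10.5 sphere (321.03 mm²), the r=6 cylinder at (6.5, 12) partially overlaps it — only the 12.31 mm² overlap (of its 108.00 mm²) is removed, clipping the outline; the r=6 cylinder at (4, 15.5) misses the remaining region (no effect) — area = 308.72 mm²; (whole slice rotated 80° about Z — lengths, areas and connectivity unchanged). Overall, the cross-section is a single solid region. Net area = 308.72 mm².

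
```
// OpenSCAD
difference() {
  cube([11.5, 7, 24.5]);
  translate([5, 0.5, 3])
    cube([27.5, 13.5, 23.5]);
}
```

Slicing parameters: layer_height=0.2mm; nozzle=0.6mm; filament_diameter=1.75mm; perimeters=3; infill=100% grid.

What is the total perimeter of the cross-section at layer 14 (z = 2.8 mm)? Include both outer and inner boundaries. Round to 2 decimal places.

37.00 mm

At z = 2.8 mm: the 11.5×7 cube contributes its full rectangle (perimeter 37.00 mm); the cube at (5, 0.5) does not reach this height (z outside [3, 26.5]); After the difference (first − rest): none of the subtracted shapes is present at this height, so the 11.5×7 cube is unchanged — boundary = 37.00 mm. Overall, the cross-section is a single solid region. Total boundary length (outer) = 37.00 mm.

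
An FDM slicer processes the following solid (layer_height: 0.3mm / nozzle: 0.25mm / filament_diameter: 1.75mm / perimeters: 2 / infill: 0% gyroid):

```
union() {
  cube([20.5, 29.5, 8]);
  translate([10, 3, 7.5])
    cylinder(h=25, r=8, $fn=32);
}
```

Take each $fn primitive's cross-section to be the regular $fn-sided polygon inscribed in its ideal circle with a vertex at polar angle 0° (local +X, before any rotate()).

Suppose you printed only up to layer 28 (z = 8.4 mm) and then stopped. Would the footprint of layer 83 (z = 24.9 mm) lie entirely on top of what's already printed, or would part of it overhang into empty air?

Compare the two slices. At z = 8.4: the cube does not reach this height (z outside [0, 8]); the r=8 cylinder at (10, 3) gives a regular 32-gon of circumradius 8 (constant along its height) (area = (32/2)·8.000²·sin(360°/32) = 199.77 mm²); Taking the union: only the r=8 cylinder at (10, 3) is present, so the union is just that shape — area = 199.77 mm². At z = 24.9: the cube does not reach this height (z outside [0, 8]); the r=8 cylinder at (10, 3) contributes a regular 32-gon of circumradius 8 (area = (32/2)·8.000²·sin(360°/32) = 199.77 mm²); Taking the union: only the r=8 cylinder at (10, 3) is present, so the union is just that shape — area = 199.77 mm². Checking containment: the cross-section at z = 24.9 is a subset of the cross-section at z = 8.4.

entirely on top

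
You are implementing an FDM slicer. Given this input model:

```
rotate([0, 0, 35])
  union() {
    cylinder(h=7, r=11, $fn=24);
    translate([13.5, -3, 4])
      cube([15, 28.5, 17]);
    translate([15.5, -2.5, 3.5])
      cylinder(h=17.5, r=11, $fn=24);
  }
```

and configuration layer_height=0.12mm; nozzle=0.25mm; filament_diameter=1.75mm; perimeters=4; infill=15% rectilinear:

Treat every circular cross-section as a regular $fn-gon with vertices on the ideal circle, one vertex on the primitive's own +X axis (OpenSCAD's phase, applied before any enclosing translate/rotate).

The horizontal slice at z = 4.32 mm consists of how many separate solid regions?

1

At z = 4.32 mm: the r=11 cylinder gives a regular 24-gon of circumradius 11 (constant along its height); the cube at (13.5, -3) is present — its section is the full 15×28.5 rectangle; the r=11 cylinder at (15.5, -2.5) contributes a regular 24-gon of circumradius 11; Taking the union: the regions partially overlap (shared area 186.90 mm²), so overlapping operands fuse into one piece — 1 connected region; (rotated 35° about Z; rotation is an isometry so areas/perimeters/island counts are preserved). The result has 1 disconnected region.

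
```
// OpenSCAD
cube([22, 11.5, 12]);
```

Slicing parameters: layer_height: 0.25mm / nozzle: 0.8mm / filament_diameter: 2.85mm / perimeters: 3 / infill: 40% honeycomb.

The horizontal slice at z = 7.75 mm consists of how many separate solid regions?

1

At z = 7.75 mm: the cube (footprint 22×11.5) is included at this height. The result has 1 disconnected region.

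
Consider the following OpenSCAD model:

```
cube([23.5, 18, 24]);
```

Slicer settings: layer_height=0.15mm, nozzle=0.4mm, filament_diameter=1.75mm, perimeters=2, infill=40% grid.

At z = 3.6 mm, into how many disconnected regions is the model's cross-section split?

1

At z = 3.6 mm: the cube is present — its section is the full 23.5×18 rectangle. The result has 1 disconnected region.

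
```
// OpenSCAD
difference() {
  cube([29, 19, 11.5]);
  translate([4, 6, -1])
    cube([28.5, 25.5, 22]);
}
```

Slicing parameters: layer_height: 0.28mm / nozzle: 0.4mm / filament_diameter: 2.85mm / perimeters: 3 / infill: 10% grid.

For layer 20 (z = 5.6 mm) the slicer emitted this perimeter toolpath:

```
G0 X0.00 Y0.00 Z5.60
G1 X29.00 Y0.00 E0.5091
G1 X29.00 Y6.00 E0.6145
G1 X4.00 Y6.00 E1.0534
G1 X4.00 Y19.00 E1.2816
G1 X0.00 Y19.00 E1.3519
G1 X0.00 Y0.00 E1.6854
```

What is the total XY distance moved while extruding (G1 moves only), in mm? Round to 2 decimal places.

96.00 mm

Sum the Euclidean lengths of each G1 segment: total = 96.00 mm.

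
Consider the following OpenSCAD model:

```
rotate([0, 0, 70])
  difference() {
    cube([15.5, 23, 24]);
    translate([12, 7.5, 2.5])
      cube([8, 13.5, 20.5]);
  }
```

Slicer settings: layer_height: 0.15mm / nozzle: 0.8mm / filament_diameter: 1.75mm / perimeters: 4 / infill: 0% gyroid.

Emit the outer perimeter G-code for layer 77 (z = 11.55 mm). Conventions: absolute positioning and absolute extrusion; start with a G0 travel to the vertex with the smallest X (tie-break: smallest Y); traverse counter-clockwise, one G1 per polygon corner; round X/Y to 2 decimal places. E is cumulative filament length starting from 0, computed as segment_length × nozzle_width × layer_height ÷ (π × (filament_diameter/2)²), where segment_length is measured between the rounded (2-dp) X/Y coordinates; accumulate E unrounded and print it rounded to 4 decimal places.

G0 X-21.61 Y7.87 Z11.55
G1 X0.00 Y0.00 E1.1474
G1 X5.30 Y14.57 E1.9209
G1 X-1.75 Y17.13 E2.2951
G1 X-2.94 Y13.84 E2.4696
G1 X-15.63 Y18.46 E3.1434
G1 X-14.43 Y21.75 E3.3181
G1 X-16.31 Y22.43 E3.4179
G1 X-21.61 Y7.87 E4.1909

At z = 11.55 mm: the 15.5×23 cube contributes its full rectangle; the cube at (12, 7.5) (footprint 8×13.5) is included at this height; Taking the first minus the rest: starting from the 15.5×23 cube, the 8×13.5 cube at (12, 7.5) partially overlaps it — only the 47.25 mm² overlap (of its 108.00 mm²) is removed, clipping the outline — 1 connected region; (whole slice rotated 70° about Z — lengths, areas and connectivity unchanged). The outline is a single polygon with 8 vertices. Extrusion per mm of travel: 0.8 × 0.15 / (π × 0.875²) = 0.049890. Accumulating E over each segment gives final E = 4.1909.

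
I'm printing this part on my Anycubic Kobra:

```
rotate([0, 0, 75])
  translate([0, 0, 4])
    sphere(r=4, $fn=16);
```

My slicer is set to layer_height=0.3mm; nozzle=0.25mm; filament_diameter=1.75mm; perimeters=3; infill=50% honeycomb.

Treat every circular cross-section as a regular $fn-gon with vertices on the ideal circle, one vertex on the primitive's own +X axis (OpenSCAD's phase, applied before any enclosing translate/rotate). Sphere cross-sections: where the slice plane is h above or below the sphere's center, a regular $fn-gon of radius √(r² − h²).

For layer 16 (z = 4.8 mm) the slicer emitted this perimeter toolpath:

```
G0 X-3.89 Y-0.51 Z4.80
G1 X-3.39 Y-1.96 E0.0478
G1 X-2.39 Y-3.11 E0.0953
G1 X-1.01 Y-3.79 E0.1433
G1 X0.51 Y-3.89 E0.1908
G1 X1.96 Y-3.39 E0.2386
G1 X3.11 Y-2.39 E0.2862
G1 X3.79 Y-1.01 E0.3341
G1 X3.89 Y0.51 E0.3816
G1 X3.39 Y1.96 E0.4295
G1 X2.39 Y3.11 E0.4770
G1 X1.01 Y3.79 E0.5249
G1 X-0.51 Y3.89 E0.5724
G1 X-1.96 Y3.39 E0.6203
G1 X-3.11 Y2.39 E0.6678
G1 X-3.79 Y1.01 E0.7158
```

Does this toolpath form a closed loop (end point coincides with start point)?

no

Start point (G0): (-3.89, -0.51). End point (last G1): the path does not return to the start — open.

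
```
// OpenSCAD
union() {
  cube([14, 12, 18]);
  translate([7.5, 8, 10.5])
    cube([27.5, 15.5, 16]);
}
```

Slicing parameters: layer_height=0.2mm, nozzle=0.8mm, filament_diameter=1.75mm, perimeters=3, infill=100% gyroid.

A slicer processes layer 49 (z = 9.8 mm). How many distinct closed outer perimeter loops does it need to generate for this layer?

At z = 9.8 mm: the 14×12 cube contributes its full rectangle; the cube at (7.5, 8) is absent (z outside [10.5, 26.5]); Merging all regions: only the 14×12 cube is present, so the union is just that shape — 1 connected region. The result has 1 disconnected region.

1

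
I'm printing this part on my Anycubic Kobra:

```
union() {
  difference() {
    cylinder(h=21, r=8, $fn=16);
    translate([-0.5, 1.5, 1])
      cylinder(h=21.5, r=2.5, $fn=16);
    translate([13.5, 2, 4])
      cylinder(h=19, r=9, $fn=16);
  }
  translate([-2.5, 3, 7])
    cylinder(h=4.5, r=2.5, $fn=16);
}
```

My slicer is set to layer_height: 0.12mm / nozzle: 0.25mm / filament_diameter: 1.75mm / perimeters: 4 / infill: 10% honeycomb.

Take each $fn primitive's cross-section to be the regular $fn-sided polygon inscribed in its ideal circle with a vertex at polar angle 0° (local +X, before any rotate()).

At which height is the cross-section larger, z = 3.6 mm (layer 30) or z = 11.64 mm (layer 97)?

Layer 30 (z = 3.6): the cylinder: section is a regular 16-gon, circumradius r=8 (area = (16/2)·8.000²·sin(360°/16) = 195.93 mm²); the r=2.5 cylinder at (-0.5, 1.5) gives a regular 16-gon of circumradius 2.5 (constant along its height) (area = (16/2)·2.500²·sin(360°/16) = 19.13 mm²); the cylinder at (13.5, 2) does not reach this height (z outside [4, 23]); After the difference (first − rest): starting from the r=8 cylinder (195.93 mm²), the r=2.5 cylinder at (-0.5, 1.5) lies wholly inside it (removes its full 19.13 mm² and its 15.61 mm outline becomes a hole wall) — area = 176.80 mm²; the cylinder at (-2.5, 3) is not intersected at this z (z outside [7, 11.5]); Combining (union): only the result so far is present, so the union is just that shape — area = 176.80 mm². So its area = 176.80 mm². Layer 97 (z = 11.64): the r=8 cylinder gives a regular 16-gon of circumradius 8 (constant along its height) (area = (16/2)·8.000²·sin(360°/16) = 195.93 mm²); the r=2.5 cylinder at (-0.5, 1.5) gives a regular 16-gon of circumradius 2.5 (constant along its height) (area = (16/2)·2.500²·sin(360°/16) = 19.13 mm²); the r=9 cylinder at (13.5, 2) gives a regular 16-gon of circumradius 9 (constant along its height) (area = (16/2)·9.000²·sin(360°/16) = 247.98 mm²); Subtracting the remaining from the first: starting from the r=8 cylinder (195.93 mm²), the r=2.5 cylinder at (-0.5, 1.5) lies wholly inside it (removes its full 19.13 mm² and its 15.61 mm outline becomes a hole wall); the r=9 cylinder at (13.5, 2) partially overlaps it — only the 20.82 mm² overlap (of its 247.98 mm²) is removed, clipping the outline — area = 155.98 mm²; the cylinder at (-2.5, 3) is absent (z outside [7, 11.5]); Taking the union: only the result so far is present, so the union is just that shape — area = 155.98 mm². So its area = 155.98 mm². Layer 30 is larger (176.80 vs 155.98 mm²).

layer 30 (z = 3.6 mm)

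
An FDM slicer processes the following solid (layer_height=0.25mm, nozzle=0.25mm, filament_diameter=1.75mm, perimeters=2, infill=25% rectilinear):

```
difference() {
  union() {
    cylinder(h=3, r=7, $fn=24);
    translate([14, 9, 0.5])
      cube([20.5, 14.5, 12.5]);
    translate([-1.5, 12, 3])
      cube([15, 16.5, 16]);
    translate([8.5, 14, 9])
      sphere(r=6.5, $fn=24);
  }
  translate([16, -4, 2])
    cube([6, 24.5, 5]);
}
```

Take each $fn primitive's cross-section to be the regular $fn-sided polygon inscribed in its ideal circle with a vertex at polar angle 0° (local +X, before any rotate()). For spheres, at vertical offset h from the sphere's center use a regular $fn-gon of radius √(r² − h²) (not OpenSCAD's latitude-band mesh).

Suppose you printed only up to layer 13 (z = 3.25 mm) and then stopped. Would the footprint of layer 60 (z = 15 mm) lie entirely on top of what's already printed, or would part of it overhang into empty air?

entirely on top

Compare the two slices. At z = 3.25: the cylinder is not intersected at this z (z outside [0, 3]); the cube at (14, 9) (footprint 20.5×14.5) is included at this height (area 297.25 mm²); the 15×16.5 cube at (-1.5, 12) contributes its full rectangle (area 247.50 mm²); the r=6.5 sphere at (8.5, 14) contributes a regular 24-gon of circumradius √(6.5²−5.75²) = 3.031 (area = (24/2)·3.031²·sin(360°/24) = 28.53 mm²); Merging all regions: the regions partially overlap — summed areas 573.28 mm² minus the doubly-counted overlap 25.36 mm² gives 547.92 mm² — area = 547.92 mm²; the cube at (16, -4) is present — its section is the full 6×24.5 rectangle (area 147.00 mm²); Taking the first minus the rest: starting from the result so far (547.92 mm²), the 6×24.5 cube at (16, -4) partially overlaps it — only the 69.00 mm² overlap (of its 147.00 mm²) is removed, clipping the outline — area = 478.92 mm². At z = 15: the cylinder is absent (z outside [0, 3]); the cube at (14, 9) is not intersected at this z (z outside [0.5, 13]); the 15×16.5 cube at (-1.5, 12) contributes its full rectangle (area 247.50 mm²); the r=6.5 sphere at (8.5, 14) contributes a regular 24-gon of circumradius √(6.5²−6²) = 2.500 (area = (24/2)·2.500²·sin(360°/24) = 19.41 mm²); Merging all regions: the regions partially overlap — summed areas 266.91 mm² minus the doubly-counted overlap 18.43 mm² gives 248.48 mm² — area = 248.48 mm²; the cube at (16, -4) is absent (z outside [2, 7]); After the difference (first − rest): none of the subtracted shapes is present at this height, so that combined region is unchanged — area = 248.48 mm². Checking containment: the cross-section at z = 15 is a subset of the cross-section at z = 3.25.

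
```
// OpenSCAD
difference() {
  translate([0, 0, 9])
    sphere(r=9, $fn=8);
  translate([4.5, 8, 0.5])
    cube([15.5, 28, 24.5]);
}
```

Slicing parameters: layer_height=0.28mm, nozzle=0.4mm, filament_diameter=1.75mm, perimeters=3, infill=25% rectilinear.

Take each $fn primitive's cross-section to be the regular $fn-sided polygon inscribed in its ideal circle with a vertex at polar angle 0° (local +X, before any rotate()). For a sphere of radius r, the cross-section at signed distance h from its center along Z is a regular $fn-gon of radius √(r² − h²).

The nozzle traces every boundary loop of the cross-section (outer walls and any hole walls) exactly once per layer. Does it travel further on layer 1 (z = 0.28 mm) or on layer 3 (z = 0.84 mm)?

Layer 1 (z = 0.28): the r=9 sphere slices to a regular 8-gon of circumradius 2.227 (√(r²−h²) with h=8.72 from center) (perimeter = 2·8·2.227·sin(180°/8) = 13.64 mm); the cube at (4.5, 8) is absent (z outside [0.5, 25]); After the difference (first − rest): none of the subtracted shapes is present at this height, so the r=9 sphere is unchanged — boundary = 13.64 mm. So its perimeter = 13.64 mm. Layer 3 (z = 0.84): the sphere: section is a regular 8-gon, circumradius = √(r²−h²) = √(9²−8.16²) = 3.797 (perimeter = 2·8·3.797·sin(180°/8) = 23.25 mm); the cube at (4.5, 8) (footprint 15.5×28) is included at this height (perimeter 87.00 mm); After the difference (first − rest): starting from the r=9 sphere, the 15.5×28 cube at (4.5, 8) misses the remaining region (no effect) — boundary = 23.25 mm. So its perimeter = 23.25 mm. Layer 3 is larger (23.25 vs 13.64 mm).

layer 3 (z = 0.84 mm)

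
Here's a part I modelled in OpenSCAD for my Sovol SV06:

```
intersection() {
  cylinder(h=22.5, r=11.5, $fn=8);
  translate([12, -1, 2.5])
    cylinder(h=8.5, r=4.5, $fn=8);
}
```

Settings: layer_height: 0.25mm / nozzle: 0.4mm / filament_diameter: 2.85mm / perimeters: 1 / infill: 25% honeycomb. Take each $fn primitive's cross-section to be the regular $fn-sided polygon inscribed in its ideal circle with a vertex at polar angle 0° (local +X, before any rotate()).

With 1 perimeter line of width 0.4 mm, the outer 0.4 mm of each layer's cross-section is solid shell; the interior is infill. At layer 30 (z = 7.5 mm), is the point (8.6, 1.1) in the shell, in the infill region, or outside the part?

shell

At z = 7.5 mm: the r=11.5 cylinder contributes a regular 8-gon of circumradius 11.5; the cylinder at (12, -1): section is a regular 8-gon, circumradius r=4.5; Taking the intersection: the r=4.5 cylinder at (12, -1) partially overlaps the r=11.5 cylinder; clipping to the common part keeps 17.37 mm² — 1 connected region. Overall, the cross-section is a single solid region. The nearest boundary edge runs (7.50, -1.00)→(8.82, 2.18); distance from the point to it = 0.21 mm. The point is inside the cross-section, 0.21 mm from the nearest boundary — within the 0.4 mm shell band (1 × 0.4).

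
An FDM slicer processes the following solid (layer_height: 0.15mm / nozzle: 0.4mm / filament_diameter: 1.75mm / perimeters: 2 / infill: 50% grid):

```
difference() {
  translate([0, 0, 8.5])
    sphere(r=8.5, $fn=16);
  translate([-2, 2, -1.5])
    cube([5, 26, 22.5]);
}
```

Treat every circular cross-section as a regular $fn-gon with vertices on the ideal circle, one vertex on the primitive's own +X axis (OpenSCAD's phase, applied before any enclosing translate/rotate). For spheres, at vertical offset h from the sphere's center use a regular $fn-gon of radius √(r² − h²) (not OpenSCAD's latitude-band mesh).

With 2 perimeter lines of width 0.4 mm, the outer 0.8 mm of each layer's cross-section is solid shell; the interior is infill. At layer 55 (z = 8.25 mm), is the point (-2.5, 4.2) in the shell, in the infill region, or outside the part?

At z = 8.25 mm: the sphere: section is a regular 16-gon, circumradius = √(r²−h²) = √(8.5²−0.25²) = 8.496; the cube at (-2, 2) (footprint 5×26) is included at this height; Subtracting the remaining from the first: starting from the r=8.5 sphere, the 5×26 cube at (-2, 2) partially overlaps it — only the 31.19 mm² overlap (of its 130.00 mm²) is removed, clipping the outline — 1 connected region. Overall, the cross-section is a single solid region. The nearest boundary edge runs (-2.00, 8.10)→(-2.00, 2.00); distance from the point to it = 0.50 mm. The point is inside the cross-section, 0.50 mm from the nearest boundary — within the 0.8 mm shell band (2 × 0.4).

shell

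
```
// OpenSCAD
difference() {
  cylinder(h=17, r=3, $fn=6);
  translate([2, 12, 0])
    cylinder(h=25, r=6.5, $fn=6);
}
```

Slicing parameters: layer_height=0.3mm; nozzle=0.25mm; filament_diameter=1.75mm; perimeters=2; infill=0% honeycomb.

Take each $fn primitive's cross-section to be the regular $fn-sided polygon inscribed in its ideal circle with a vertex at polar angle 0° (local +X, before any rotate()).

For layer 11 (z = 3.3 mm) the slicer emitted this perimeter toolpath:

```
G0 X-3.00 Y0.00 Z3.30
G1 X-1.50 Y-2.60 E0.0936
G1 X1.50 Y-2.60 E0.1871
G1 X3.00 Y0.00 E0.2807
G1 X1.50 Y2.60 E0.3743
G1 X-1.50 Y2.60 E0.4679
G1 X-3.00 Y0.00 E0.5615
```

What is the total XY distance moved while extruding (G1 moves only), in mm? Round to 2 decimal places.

Sum the Euclidean lengths of each G1 segment: total = 18.01 mm.

18.01 mm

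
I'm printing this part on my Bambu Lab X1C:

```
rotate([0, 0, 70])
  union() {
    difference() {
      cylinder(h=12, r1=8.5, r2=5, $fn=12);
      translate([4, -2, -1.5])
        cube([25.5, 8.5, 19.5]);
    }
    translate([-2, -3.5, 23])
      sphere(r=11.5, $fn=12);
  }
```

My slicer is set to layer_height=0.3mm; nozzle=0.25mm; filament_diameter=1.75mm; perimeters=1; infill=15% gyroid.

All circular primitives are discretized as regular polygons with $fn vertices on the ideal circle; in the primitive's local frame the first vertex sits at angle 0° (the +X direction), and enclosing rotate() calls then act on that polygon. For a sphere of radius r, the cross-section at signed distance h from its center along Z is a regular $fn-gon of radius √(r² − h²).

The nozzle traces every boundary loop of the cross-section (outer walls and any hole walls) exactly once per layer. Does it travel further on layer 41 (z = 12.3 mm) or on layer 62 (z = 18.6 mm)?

layer 62 (z = 18.6 mm)

Layer 41 (z = 12.3): the cone does not reach this height (z outside [0, 12]); the cube at (4, -2) is present — its section is the full 25.5×8.5 rectangle (perimeter 68.00 mm); After the difference (first − rest): the first operand is absent here, so nothing remains; the sphere at (-2, -3.5): section is a regular 12-gon, circumradius = √(r²−h²) = √(11.5²−10.7²) = 4.214 (perimeter = 2·12·4.214·sin(180°/12) = 26.18 mm); Merging all regions: only the r=11.5 sphere at (-2, -3.5) is present, so the union is just that shape — boundary = 26.18 mm; (whole slice rotated 70° about Z — lengths, areas and connectivity unchanged). So its perimeter = 26.18 mm. Layer 62 (z = 18.6): the cone is absent (z outside [0, 12]); the cube at (4, -2) does not reach this height (z outside [-1.5, 18]); Subtracting the remaining from the first: the first operand is absent here, so nothing remains; the r=11.5 sphere at (-2, -3.5) slices to a regular 12-gon of circumradius 10.625 (√(r²−h²) with h=4.4 from center) (perimeter = 2·12·10.625·sin(180°/12) = 66.00 mm); Combining (union): only the r=11.5 sphere at (-2, -3.5) is present, so the union is just that shape — boundary = 66.00 mm; (rotated 70° about Z; rotation is an isometry so areas/perimeters/island counts are preserved). So its perimeter = 66.00 mm. Layer 62 is larger (66.00 vs 26.18 mm).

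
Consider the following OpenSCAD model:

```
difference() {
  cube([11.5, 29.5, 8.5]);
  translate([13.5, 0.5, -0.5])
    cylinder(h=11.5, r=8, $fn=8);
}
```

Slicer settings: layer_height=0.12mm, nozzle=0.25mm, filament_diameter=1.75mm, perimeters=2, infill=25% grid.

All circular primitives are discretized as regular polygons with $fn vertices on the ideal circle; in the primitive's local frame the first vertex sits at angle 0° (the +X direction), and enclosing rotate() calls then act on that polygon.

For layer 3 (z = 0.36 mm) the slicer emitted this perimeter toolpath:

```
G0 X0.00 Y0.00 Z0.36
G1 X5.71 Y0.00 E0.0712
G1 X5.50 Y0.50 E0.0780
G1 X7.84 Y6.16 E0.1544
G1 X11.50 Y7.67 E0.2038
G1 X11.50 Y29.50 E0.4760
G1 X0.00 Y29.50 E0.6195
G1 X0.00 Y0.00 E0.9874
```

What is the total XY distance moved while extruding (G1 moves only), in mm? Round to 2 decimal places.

Sum the Euclidean lengths of each G1 segment: total = 79.17 mm.

79.17 mm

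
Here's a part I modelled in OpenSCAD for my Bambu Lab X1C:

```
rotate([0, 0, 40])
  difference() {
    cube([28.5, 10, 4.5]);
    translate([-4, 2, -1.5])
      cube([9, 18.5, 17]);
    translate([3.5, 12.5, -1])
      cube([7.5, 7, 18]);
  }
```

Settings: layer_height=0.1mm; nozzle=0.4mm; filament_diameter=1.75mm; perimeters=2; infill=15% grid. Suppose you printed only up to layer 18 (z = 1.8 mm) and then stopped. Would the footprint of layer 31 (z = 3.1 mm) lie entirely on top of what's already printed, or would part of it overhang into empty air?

entirely on top

Compare the two slices. At z = 1.8: the cube is present — its section is the full 28.5×10 rectangle (area 285.00 mm²); the 9×18.5 cube at (-4, 2) contributes its full rectangle (area 166.50 mm²); the 7.5×7 cube at (3.5, 12.5) contributes its full rectangle (area 52.50 mm²); Taking the first minus the rest: starting from the 28.5×10 cube (285.00 mm²), the 9×18.5 cube at (-4, 2) partially overlaps it — only the 40.00 mm² overlap (of its 166.50 mm²) is removed, clipping the outline; the 7.5×7 cube at (3.5, 12.5) misses the remaining region (no effect) — area = 245.00 mm²; (whole slice rotated 40° about Z — lengths, areas and connectivity unchanged). At z = 3.1: the cube (footprint 28.5×10) is included at this height (area 285.00 mm²); the cube at (-4, 2) (footprint 9×18.5) is included at this height (area 166.50 mm²); the cube at (3.5, 12.5) is present — its section is the full 7.5×7 rectangle (area 52.50 mm²); After the difference (first − rest): starting from the 28.5×10 cube (285.00 mm²), the 9×18.5 cube at (-4, 2) partially overlaps it — only the 40.00 mm² overlap (of its 166.50 mm²) is removed, clipping the outline; the 7.5×7 cube at (3.5, 12.5) misses the remaining region (no effect) — area = 245.00 mm²; (rotated 40° about Z; rotation is an isometry so areas/perimeters/island counts are preserved). Checking containment: the cross-section at z = 3.1 is a subset of the cross-section at z = 1.8.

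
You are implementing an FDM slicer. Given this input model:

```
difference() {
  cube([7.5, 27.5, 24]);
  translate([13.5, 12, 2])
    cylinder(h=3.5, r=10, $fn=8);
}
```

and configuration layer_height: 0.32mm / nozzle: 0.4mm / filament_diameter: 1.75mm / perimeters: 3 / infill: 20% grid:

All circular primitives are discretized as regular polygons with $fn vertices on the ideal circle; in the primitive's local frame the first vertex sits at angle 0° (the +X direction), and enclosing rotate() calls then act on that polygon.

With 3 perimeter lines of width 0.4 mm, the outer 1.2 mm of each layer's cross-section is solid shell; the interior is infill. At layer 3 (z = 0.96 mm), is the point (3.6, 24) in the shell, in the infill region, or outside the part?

infill

At z = 0.96 mm: the 7.5×27.5 cube contributes its full rectangle; the cylinder at (13.5, 12) does not reach this height (z outside [2, 5.5]); Taking the first minus the rest: none of the subtracted shapes is present at this height, so the 7.5×27.5 cube is unchanged — 1 connected region. Overall, the cross-section is a single solid region. The nearest boundary edge runs (7.50, 27.50)→(0.00, 27.50); distance from the point to it = 3.50 mm. The point is inside the cross-section and 3.50 mm from the nearest boundary — more than the 1.2 mm shell width (3 × 0.4), so it's in the infill interior.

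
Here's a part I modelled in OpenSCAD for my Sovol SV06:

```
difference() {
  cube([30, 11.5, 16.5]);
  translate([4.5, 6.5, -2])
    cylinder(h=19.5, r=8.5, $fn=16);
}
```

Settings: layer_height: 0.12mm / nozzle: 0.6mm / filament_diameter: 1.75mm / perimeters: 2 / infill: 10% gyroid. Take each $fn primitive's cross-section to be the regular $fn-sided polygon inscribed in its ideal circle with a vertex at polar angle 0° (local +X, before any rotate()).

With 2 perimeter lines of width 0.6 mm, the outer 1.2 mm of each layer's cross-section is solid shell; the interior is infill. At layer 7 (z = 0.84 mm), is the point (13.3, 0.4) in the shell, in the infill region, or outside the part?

At z = 0.84 mm: the cube (footprint 30×11.5) is included at this height; the cylinder at (4.5, 6.5): section is a regular 16-gon, circumradius r=8.5; Taking the first minus the rest: starting from the 30×11.5 cube, the r=8.5 cylinder at (4.5, 6.5) partially overlaps it — only the 139.52 mm² overlap (of its 221.19 mm²) is removed, clipping the outline — 1 connected region. Overall, the cross-section is a single solid region. The nearest boundary edge runs (30.00, 0.00)→(9.78, 0.00); distance from the point to it = 0.40 mm. The point is inside the cross-section, 0.40 mm from the nearest boundary — within the 1.2 mm shell band (2 × 0.6).

shell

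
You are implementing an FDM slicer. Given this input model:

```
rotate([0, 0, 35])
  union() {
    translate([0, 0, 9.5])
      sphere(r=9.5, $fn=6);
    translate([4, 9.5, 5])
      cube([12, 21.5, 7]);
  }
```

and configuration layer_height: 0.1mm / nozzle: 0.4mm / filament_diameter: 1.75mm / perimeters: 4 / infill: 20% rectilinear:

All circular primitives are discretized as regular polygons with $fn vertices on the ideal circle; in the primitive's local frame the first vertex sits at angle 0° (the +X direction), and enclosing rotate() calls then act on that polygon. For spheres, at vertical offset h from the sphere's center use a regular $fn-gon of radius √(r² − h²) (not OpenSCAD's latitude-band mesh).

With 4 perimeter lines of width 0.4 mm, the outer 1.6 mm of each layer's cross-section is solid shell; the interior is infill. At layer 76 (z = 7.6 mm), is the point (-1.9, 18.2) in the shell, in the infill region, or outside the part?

At z = 7.6 mm: the r=9.5 sphere slices to a regular 6-gon of circumradius 9.308 (√(r²−h²) with h=1.9 from center); the cube at (4, 9.5) (footprint 12×21.5) is included at this height; Merging all regions: the 2 present regions are separate (no shared area or edge), so areas and boundary lengths simply add and each stays a separate island — 2 connected regions; (rotated 35° about Z; rotation is an isometry so areas/perimeters/island counts are preserved). Overall, the cross-section has 2 separate islands. Undo the 35° rotation: the query point maps to (8.883, 15.998) in the un-rotated model frame. The nearest boundary edge runs (4.00, 9.50)→(4.00, 31.00); distance from the point to it = 4.88 mm. (Shell/infill is judged within the island containing the point — the largest one.) The point is inside the cross-section and 4.88 mm from the nearest boundary — more than the 1.6 mm shell width (4 × 0.4), so it's in the infill interior.

infill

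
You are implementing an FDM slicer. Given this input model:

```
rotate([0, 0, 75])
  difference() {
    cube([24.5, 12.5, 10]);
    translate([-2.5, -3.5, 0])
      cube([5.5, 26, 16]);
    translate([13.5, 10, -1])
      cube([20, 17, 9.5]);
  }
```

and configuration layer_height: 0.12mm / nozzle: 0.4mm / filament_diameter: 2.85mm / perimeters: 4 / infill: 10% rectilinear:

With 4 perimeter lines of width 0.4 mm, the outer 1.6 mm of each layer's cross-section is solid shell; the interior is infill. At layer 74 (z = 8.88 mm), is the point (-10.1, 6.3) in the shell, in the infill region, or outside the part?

shell

At z = 8.88 mm: the 24.5×12.5 cube contributes its full rectangle; the 5.5×26 cube at (-2.5, -3.5) contributes its full rectangle; the cube at (13.5, 10) is not intersected at this z (z outside [-1, 8.5]); Taking the first minus the rest: starting from the 24.5×12.5 cube, the 5.5×26 cube at (-2.5, -3.5) partially overlaps it — only the 37.50 mm² overlap (of its 143.00 mm²) is removed, clipping the outline — 1 connected region; (whole slice rotated 75° about Z — lengths, areas and connectivity unchanged). Overall, the cross-section is a single solid region. Undo the 75° rotation: the query point maps to (3.471, 11.386) in the un-rotated model frame. The nearest boundary edge runs (3.00, 0.00)→(3.00, 12.50); distance from the point to it = 0.47 mm. The point is inside the cross-section, 0.47 mm from the nearest boundary — within the 1.6 mm shell band (4 × 0.4).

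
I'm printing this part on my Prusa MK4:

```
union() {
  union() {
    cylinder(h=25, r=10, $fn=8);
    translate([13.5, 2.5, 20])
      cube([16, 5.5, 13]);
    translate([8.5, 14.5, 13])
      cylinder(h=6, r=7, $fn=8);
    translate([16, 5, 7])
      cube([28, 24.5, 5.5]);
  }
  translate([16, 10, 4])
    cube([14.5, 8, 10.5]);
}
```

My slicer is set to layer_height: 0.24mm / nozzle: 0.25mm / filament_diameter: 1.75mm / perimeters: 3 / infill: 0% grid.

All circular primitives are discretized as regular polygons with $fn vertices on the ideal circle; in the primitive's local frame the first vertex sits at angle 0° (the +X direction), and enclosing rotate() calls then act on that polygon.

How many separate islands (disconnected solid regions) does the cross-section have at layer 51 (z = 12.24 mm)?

2

At z = 12.24 mm: the r=10 cylinder contributes a regular 8-gon of circumradius 10; the cube at (13.5, 2.5) is absent (z outside [20, 33]); the cylinder at (8.5, 14.5) does not reach this height (z outside [13, 19]); the cube at (16, 5) (footprint 28×24.5) is included at this height; Taking the union: the 2 present regions are separate (no shared area or edge), so areas and boundary lengths simply add and each stays a separate island — 2 connected regions; the 14.5×8 cube at (16, 10) contributes its full rectangle; Taking the union: the 14.5×8 cube at (16, 10) lies entirely inside that combined region, so the union is just that combined region — 2 connected regions. Overall, the cross-section has 2 separate islands. Island count = 2.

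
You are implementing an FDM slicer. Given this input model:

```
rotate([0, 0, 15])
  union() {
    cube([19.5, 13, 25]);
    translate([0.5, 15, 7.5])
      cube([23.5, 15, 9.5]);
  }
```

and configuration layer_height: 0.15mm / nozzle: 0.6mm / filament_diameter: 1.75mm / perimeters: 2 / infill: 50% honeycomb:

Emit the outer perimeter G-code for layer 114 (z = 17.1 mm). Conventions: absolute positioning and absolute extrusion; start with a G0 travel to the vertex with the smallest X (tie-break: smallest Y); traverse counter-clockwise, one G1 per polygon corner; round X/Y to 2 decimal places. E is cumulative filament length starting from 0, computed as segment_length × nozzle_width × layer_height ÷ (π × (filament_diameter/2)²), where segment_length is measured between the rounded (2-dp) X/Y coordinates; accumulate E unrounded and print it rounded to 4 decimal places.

G0 X-3.36 Y12.56 Z17.10
G1 X0.00 Y0.00 E0.4865
G1 X18.84 Y5.05 E1.2163
G1 X15.47 Y17.60 E1.7026
G1 X-3.36 Y12.56 E2.4319

At z = 17.1 mm: the cube (footprint 19.5×13) is included at this height; the cube at (0.5, 15) is not intersected at this z (z outside [7.5, 17]); Taking the union: only the 19.5×13 cube is present, so the union is just that shape — 1 connected region; (rotated 15° about Z; rotation is an isometry so areas/perimeters/island counts are preserved). The outline is a single polygon with 4 vertices. Extrusion per mm of travel: 0.6 × 0.15 / (π × 0.875²) = 0.037418. Accumulating E over each segment gives final E = 2.4319.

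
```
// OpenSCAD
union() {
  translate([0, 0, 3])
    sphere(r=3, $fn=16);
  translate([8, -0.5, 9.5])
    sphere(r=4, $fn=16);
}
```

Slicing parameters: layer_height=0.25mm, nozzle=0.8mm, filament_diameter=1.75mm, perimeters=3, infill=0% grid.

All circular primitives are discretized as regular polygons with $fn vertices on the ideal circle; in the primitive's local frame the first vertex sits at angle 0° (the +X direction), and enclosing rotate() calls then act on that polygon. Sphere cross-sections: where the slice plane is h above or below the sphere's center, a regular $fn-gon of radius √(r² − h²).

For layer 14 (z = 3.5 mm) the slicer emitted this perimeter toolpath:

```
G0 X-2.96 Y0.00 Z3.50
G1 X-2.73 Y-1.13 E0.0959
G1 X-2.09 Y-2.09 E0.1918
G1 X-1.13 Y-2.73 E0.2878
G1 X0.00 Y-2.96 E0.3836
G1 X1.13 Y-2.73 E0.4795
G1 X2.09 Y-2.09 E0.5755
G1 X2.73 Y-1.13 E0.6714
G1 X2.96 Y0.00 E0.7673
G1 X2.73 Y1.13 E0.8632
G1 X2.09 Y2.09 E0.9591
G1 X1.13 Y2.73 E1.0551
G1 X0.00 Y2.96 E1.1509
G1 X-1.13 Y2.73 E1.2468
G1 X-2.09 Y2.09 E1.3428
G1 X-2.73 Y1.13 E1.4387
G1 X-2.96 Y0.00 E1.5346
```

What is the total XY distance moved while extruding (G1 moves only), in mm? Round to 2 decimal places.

18.46 mm

Sum the Euclidean lengths of each G1 segment: total = 18.46 mm.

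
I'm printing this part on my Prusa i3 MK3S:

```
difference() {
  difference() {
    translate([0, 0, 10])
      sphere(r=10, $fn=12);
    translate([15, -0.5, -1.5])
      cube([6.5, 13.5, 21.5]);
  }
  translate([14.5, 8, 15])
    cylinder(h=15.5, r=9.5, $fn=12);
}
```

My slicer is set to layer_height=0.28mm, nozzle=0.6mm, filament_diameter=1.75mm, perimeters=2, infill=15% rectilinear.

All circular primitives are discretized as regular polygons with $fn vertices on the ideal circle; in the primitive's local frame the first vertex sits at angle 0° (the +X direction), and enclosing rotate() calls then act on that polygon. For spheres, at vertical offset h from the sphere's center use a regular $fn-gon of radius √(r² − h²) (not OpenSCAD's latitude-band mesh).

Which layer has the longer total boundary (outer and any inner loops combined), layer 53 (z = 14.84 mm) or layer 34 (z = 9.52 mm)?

Layer 53 (z = 14.84): the sphere: section is a regular 12-gon, circumradius = √(r²−h²) = √(10²−4.84²) = 8.751 (perimeter = 2·12·8.751·sin(180°/12) = 54.36 mm); the cube at (15, -0.5) is present — its section is the full 6.5×13.5 rectangle (perimeter 40.00 mm); Taking the first minus the rest: starting from the r=10 sphere, the 6.5×13.5 cube at (15, -0.5) misses the remaining region (no effect) — boundary = 54.36 mm; the cylinder at (14.5, 8) is not intersected at this z (z outside [15, 30.5]); Taking the first minus the rest: none of the subtracted shapes is present at this height, so that combined region is unchanged — boundary = 54.36 mm. So its perimeter = 54.36 mm. Layer 34 (z = 9.52): the r=10 sphere slices to a regular 12-gon of circumradius 9.988 (√(r²−h²) with h=0.48 from center) (perimeter = 2·12·9.988·sin(180°/12) = 62.04 mm); the cube at (15, -0.5) (footprint 6.5×13.5) is included at this height (perimeter 40.00 mm); Taking the first minus the rest: starting from the r=10 sphere, the 6.5×13.5 cube at (15, -0.5) misses the remaining region (no effect) — boundary = 62.04 mm; the cylinder at (14.5, 8) does not reach this height (z outside [15, 30.5]); After the difference (first − rest): none of the subtracted shapes is present at this height, so the result so far is unchanged — boundary = 62.04 mm. So its perimeter = 62.04 mm. Layer 34 is larger (62.04 vs 54.36 mm).

layer 34 (z = 9.52 mm)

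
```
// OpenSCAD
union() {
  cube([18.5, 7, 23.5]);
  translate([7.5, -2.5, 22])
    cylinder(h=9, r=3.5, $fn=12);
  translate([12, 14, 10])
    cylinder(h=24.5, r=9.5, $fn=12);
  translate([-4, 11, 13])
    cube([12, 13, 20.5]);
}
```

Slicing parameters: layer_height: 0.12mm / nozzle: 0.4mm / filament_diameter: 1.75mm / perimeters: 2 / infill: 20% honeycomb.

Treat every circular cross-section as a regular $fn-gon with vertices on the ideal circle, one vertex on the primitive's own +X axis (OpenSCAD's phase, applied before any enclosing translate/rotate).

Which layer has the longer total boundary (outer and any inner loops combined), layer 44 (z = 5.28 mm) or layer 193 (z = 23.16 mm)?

layer 193 (z = 23.16 mm)

Layer 44 (z = 5.28): the cube (footprint 18.5×7) is included at this height (perimeter 51.00 mm); the cylinder at (7.5, -2.5) is absent (z outside [22, 31]); the cylinder at (12, 14) is not intersected at this z (z outside [10, 34.5]); the cube at (-4, 11) does not reach this height (z outside [13, 33.5]); Combining (union): only the 18.5×7 cube is present, so the union is just that shape — boundary = 51.00 mm. So its perimeter = 51.00 mm. Layer 193 (z = 23.16): the cube (footprint 18.5×7) is included at this height (perimeter 51.00 mm); the r=3.5 cylinder at (7.5, -2.5) gives a regular 12-gon of circumradius 3.5 (constant along its height) (perimeter = 2·12·3.500·sin(180°/12) = 21.74 mm); the cylinder at (12, 14): section is a regular 12-gon, circumradius r=9.5 (perimeter = 2·12·9.500·sin(180°/12) = 59.01 mm); the cube at (-4, 11) (footprint 12×13) is included at this height (perimeter 50.00 mm); Combining (union): the regions partially overlap (shared area 69.30 mm²), so the edge portions inside another operand are dropped and the merged outline is re-measured after clipping — boundary = 116.96 mm. So its perimeter = 116.96 mm. Layer 193 is larger (116.96 vs 51.00 mm).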